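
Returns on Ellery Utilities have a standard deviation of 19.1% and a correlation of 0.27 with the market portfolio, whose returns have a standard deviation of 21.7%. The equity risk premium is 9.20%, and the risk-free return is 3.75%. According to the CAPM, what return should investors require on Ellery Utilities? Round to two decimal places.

5.94%

β = ρ × σ_i / σ_m = 0.27 × 19.1% / 21.7% = 0.2376
E(R) = 3.75% + 0.2376 × 9.20% = 5.94%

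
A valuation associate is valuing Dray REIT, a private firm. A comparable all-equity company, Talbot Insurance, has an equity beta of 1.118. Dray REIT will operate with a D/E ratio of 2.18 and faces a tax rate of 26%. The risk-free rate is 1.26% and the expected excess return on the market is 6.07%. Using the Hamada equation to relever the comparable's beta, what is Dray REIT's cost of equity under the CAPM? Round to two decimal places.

18.99%

β_L = β_U × [1 + (1 − t)(D/E)] = 1.118 × [1 + (1 − 0.26) × 2.18]
    = 1.118 × [1 + 0.74 × 2.18] = 1.118 × 2.6132 = 2.9216
E(R) = R_f + β_L × MRP = 1.26% + 2.9216 × 6.07% = 18.99%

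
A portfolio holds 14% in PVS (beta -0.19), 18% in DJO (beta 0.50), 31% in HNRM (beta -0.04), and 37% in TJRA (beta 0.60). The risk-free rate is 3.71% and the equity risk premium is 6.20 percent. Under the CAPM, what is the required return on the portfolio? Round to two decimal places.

β_P = Σ w_i β_i = 0.14×-0.19 + 0.18×0.50 + 0.31×-0.04 + 0.37×0.60 = 0.2730
E(R_P) = R_f + β_P × MRP = 3.71% + 0.2730 × 6.20% = 5.40%

5.40%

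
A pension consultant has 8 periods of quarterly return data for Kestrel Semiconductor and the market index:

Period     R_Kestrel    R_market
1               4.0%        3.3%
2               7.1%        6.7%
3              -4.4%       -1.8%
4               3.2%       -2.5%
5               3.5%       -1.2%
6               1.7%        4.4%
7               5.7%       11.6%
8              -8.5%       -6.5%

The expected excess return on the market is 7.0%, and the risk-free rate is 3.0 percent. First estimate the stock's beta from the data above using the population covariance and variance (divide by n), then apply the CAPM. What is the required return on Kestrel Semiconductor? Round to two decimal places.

7.81%

Mean R_i = (4.0 + 7.1 − 4.4 + 3.2 + 3.5 + 1.7 + 5.7 − 8.5) / 8 = 1.5375%
Mean R_m = (3.3 + 6.7 − 1.8 − 2.5 − 1.2 + 4.4 + 11.6 − 6.5) / 8 = 1.7500%
Σ(R_i − R̄_i)(R_m − R̄_m) = 163.8150  ⇒  Cov = 163.8150 / 8 = 20.4769
Σ(R_m − R̄_m)² = 238.3800  ⇒  Var(R_m) = 238.3800 / 8 = 29.7975
β = Cov / Var(R_m) = 20.4769 / 29.7975 = 0.6872
E(R) = R_f + β × MRP = 3.0% + 0.6872 × 7.0% = 7.81%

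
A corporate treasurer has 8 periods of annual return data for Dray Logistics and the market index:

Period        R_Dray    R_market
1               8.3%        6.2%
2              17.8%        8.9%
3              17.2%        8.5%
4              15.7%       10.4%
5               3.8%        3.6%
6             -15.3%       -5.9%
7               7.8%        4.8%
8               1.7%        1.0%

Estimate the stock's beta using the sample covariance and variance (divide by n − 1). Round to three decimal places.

2.037

Mean R_i = (8.3 + 17.8 + 17.2 + 15.7 + 3.8 − 15.3 + 7.8 + 1.7) / 8 = 7.1250%
Mean R_m = (6.2 + 8.9 + 8.5 + 10.4 + 3.6 − 5.9 + 4.8 + 1.0) / 8 = 4.6875%
Σ(R_i − R̄_i)(R_m − R̄_m) = 395.2625  ⇒  Cov = 395.2625 / 7 = 56.4661
Σ(R_m − R̄_m)² = 194.0888  ⇒  Var(R_m) = 194.0888 / 7 = 27.7270
β = Cov / Var(R_m) = 56.4661 / 27.7270 = 2.0365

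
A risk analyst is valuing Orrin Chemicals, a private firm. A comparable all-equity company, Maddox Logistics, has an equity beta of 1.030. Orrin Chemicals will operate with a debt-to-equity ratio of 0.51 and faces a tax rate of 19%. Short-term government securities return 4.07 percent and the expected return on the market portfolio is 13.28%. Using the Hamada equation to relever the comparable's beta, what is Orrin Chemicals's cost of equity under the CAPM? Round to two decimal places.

17.48%

β_L = β_U × [1 + (1 − t)(D/E)] = 1.030 × [1 + (1 − 0.19) × 0.51]
    = 1.030 × [1 + 0.81 × 0.51] = 1.030 × 1.4131 = 1.4555
MRP = 13.28% − 4.07% = 9.21%
E(R) = R_f + β_L × MRP = 4.07% + 1.4555 × 9.21% = 17.48%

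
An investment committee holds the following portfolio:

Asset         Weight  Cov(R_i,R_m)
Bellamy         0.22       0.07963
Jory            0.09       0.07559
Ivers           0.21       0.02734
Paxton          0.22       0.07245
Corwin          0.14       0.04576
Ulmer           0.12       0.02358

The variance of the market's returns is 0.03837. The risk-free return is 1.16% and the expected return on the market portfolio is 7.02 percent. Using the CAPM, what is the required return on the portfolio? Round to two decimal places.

9.60%

β_Bellamy = 0.07963 / 0.03837 = 2.0753
β_Jory = 0.07559 / 0.03837 = 1.9700
β_Ivers = 0.02734 / 0.03837 = 0.7125
β_Paxton = 0.07245 / 0.03837 = 1.8882
β_Corwin = 0.04576 / 0.03837 = 1.1926
β_Ulmer = 0.02358 / 0.03837 = 0.6145
β_P = Σ w_i β_i = 0.22×2.0753 + 0.09×1.9700 + 0.21×0.7125 + 0.22×1.8882 + 0.14×1.1926 + 0.12×0.6145 = 1.4396
MRP = 7.02% − 1.16% = 5.86%
E(R_P) = R_f + β_P × MRP = 1.16% + 1.4396 × 5.86% = 9.60%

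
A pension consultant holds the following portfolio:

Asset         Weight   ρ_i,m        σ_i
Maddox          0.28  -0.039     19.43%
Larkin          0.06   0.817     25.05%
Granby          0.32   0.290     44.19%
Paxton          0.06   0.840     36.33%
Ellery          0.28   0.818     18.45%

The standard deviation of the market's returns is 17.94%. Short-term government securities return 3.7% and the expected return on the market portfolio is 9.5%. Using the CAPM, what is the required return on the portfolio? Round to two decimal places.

β_Maddox = -0.039 × 19.43% / 17.94% = -0.0422
β_Larkin = 0.817 × 25.05% / 17.94% = 1.1408
β_Granby = 0.290 × 44.19% / 17.94% = 0.7143
β_Paxton = 0.840 × 36.33% / 17.94% = 1.7011
β_Ellery = 0.818 × 18.45% / 17.94% = 0.8413
β_P = Σ w_i β_i = 0.28×-0.0422 + 0.06×1.1408 + 0.32×0.7143 + 0.06×1.7011 + 0.28×0.8413 = 0.6228
MRP = 9.5% − 3.7% = 5.80%
E(R_P) = R_f + β_P × MRP = 3.7% + 0.6228 × 5.8% = 7.31%

7.31%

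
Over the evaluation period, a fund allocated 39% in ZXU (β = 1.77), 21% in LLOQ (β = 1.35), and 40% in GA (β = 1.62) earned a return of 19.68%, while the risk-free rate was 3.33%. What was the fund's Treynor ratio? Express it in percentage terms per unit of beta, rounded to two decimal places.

10.08%

β_P = 0.39×1.77 + 0.21×1.35 + 0.40×1.62 = 1.6218
Treynor = (R_P − R_f) / β_P = (19.68% − 3.33%) / 1.6218 = 16.35% / 1.6218 = 10.08%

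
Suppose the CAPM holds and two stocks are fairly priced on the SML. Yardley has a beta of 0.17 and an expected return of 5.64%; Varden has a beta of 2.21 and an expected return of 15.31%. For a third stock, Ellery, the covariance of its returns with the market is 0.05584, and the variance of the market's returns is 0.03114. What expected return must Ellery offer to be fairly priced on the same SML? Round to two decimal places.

13.33%

MRP = (15.31% − 5.64%) / (2.21 − 0.17) = 4.7402%
R_f = 5.64% − 0.17 × 4.7402% = 4.8342%
β_Ellery = Cov / Var(R_m) = 0.05584 / 0.03114 = 1.7932
E(R_Ellery) = R_f + β × MRP = 4.8342% + 1.7932 × 4.7402% = 13.33%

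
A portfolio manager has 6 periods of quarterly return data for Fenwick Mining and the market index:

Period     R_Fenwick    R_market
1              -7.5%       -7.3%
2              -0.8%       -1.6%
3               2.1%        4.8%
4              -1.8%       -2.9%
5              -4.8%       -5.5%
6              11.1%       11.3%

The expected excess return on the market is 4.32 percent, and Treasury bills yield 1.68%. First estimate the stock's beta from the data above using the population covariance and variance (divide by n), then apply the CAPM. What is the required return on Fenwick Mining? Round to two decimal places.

5.61%

Mean R_i = (-7.5 − 0.8 + 2.1 − 1.8 − 4.8 + 11.1) / 6 = -0.2833%
Mean R_m = (-7.3 − 1.6 + 4.8 − 2.9 − 5.5 + 11.3) / 6 = -0.2000%
Σ(R_i − R̄_i)(R_m − R̄_m) = 222.8200  ⇒  Cov = 222.8200 / 6 = 37.1367
Σ(R_m − R̄_m)² = 245.0000  ⇒  Var(R_m) = 245.0000 / 6 = 40.8333
β = Cov / Var(R_m) = 37.1367 / 40.8333 = 0.9095
E(R) = R_f + β × MRP = 1.68% + 0.9095 × 4.32% = 5.61%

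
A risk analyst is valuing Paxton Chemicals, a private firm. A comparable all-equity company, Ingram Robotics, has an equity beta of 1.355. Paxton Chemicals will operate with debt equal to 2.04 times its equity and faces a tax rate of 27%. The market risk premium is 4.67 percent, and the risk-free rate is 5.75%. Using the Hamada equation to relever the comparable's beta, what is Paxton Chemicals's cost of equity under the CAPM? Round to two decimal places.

β_L = β_U × [1 + (1 − t)(D/E)] = 1.355 × [1 + (1 − 0.27) × 2.04]
    = 1.355 × [1 + 0.73 × 2.04] = 1.355 × 2.4892 = 3.3729
E(R) = R_f + β_L × MRP = 5.75% + 3.3729 × 4.67% = 21.50%

21.50%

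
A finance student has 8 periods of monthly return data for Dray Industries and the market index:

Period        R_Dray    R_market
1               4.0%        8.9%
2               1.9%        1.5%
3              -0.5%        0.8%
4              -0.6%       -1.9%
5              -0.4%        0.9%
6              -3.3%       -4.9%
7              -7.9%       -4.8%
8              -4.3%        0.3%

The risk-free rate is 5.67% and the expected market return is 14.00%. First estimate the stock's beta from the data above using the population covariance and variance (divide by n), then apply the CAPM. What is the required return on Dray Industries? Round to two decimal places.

Mean R_i = (4.0 + 1.9 − 0.5 − 0.6 − 0.4 − 3.3 − 7.9 − 4.3) / 8 = -1.3875%
Mean R_m = (8.9 + 1.5 + 0.8 − 1.9 + 0.9 − 4.9 − 4.8 + 0.3) / 8 = 0.1000%
Σ(R_i − R̄_i)(R_m − R̄_m) = 92.7400  ⇒  Cov = 92.7400 / 8 = 11.5925
Σ(R_m − R̄_m)² = 133.5800  ⇒  Var(R_m) = 133.5800 / 8 = 16.6975
β = Cov / Var(R_m) = 11.5925 / 16.6975 = 0.6943
MRP = 14.00% − 5.67% = 8.33%
E(R) = R_f + β × MRP = 5.67% + 0.6943 × 8.33% = 11.45%

11.45%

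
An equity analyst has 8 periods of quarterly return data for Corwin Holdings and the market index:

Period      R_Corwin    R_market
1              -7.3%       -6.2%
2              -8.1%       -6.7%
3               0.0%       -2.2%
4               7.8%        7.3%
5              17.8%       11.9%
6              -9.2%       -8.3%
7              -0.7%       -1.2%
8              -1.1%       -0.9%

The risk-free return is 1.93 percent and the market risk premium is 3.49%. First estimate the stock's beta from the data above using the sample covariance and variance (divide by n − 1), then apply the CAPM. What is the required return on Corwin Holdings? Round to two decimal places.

Mean R_i = (-7.3 − 8.1 + 0.0 + 7.8 + 17.8 − 9.2 − 0.7 − 1.1) / 8 = -0.1000%
Mean R_m = (-6.2 − 6.7 − 2.2 + 7.3 + 11.9 − 8.3 − 1.2 − 0.9) / 8 = -0.7875%
Σ(R_i − R̄_i)(R_m − R̄_m) = 445.8500  ⇒  Cov = 445.8500 / 7 = 63.6929
Σ(R_m − R̄_m)² = 349.2488  ⇒  Var(R_m) = 349.2488 / 7 = 49.8927
β = Cov / Var(R_m) = 63.6929 / 49.8927 = 1.2766
E(R) = R_f + β × MRP = 1.93% + 1.2766 × 3.49% = 6.39%

6.39%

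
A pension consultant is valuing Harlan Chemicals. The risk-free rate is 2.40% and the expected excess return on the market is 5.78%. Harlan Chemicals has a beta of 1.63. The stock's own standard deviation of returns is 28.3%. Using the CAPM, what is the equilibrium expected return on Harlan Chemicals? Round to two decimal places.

11.82%

E(R) = R_f + β × MRP = 2.40% + 1.63 × 5.78% = 11.82%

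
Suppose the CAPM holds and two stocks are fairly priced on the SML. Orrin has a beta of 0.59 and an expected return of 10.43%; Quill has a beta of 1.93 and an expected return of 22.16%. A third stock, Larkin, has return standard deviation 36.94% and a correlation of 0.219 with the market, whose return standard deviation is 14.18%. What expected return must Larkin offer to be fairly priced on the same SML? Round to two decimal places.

MRP = (22.16% − 10.43%) / (1.93 − 0.59) = 8.7537%
R_f = 10.43% − 0.59 × 8.7537% = 5.2653%
β_Larkin = ρ·σ_i/σ_m = 0.219 × 36.94 / 14.18 = 0.5705
E(R_Larkin) = R_f + β × MRP = 5.2653% + 0.5705 × 8.7537% = 10.26%

10.26%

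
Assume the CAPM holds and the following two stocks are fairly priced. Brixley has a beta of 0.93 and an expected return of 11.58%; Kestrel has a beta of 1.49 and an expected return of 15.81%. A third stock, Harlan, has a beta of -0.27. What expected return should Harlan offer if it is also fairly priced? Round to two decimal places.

2.52%

MRP (SML slope) = (15.81% − 11.58%) / (1.49 − 0.93) = 4.23% / 0.56 = 7.5536%
R_f (intercept) = 11.58% − 0.93 × 7.5536% = 4.5552%
E(R_Harlan) = R_f + β × MRP = 4.5552% + -0.27 × 7.5536% = 2.52%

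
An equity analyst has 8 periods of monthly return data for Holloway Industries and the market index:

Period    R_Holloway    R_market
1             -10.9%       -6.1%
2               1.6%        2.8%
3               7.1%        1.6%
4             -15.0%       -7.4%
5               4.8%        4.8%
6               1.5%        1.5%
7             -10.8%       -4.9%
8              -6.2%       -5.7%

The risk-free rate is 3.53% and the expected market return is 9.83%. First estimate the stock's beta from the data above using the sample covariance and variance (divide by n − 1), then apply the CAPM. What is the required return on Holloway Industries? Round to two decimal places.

Mean R_i = (-10.9 + 1.6 + 7.1 − 15.0 + 4.8 + 1.5 − 10.8 − 6.2) / 8 = -3.4875%
Mean R_m = (-6.1 + 2.8 + 1.6 − 7.4 + 4.8 + 1.5 − 4.9 − 5.7) / 8 = -1.6750%
Σ(R_i − R̄_i)(R_m − R̄_m) = 260.1475  ⇒  Cov = 260.1475 / 7 = 37.1639
Σ(R_m − R̄_m)² = 161.7150  ⇒  Var(R_m) = 161.7150 / 7 = 23.1021
β = Cov / Var(R_m) = 37.1639 / 23.1021 = 1.6087
MRP = 9.83% − 3.53% = 6.30%
E(R) = R_f + β × MRP = 3.53% + 1.6087 × 6.30% = 13.66%

13.66%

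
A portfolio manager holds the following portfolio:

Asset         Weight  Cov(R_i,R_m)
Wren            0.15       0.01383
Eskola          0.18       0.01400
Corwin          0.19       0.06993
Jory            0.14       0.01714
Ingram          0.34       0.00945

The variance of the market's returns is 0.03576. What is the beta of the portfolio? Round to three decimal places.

β_Wren = 0.01383 / 0.03576 = 0.3867
β_Eskola = 0.01400 / 0.03576 = 0.3915
β_Corwin = 0.06993 / 0.03576 = 1.9555
β_Jory = 0.01714 / 0.03576 = 0.4793
β_Ingram = 0.00945 / 0.03576 = 0.2643
β_P = Σ w_i β_i = 0.15×0.3867 + 0.18×0.3915 + 0.19×1.9555 + 0.14×0.4793 + 0.34×0.2643 = 0.6570

0.657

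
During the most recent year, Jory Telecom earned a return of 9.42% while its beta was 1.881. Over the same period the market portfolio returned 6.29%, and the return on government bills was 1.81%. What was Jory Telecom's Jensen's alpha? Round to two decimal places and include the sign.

Market excess return = 6.29% − 1.81% = 4.48%
CAPM benchmark = R_f + β(R_m − R_f) = 1.81% + 1.881 × 4.48% = 10.23688%
α = actual − benchmark = 9.42% − 10.23688% = -0.82%

-0.82%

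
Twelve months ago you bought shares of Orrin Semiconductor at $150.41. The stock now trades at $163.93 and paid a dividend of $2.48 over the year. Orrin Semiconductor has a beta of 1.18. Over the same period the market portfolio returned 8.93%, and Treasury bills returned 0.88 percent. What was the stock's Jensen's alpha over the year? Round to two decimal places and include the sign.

+0.26%

Realised HPR = (P1 + D1 − P0) / P0 = (163.93 + 2.48 − 150.41) / 150.41 = 16.00 / 150.41 = 10.6376%
MRP = 8.93% − 0.88% = 8.05%
CAPM required = R_f + β·MRP = 0.88% + 1.18 × 8.05% = 10.3790%
α = realised − required = 10.6376% − 10.3790% = +0.26%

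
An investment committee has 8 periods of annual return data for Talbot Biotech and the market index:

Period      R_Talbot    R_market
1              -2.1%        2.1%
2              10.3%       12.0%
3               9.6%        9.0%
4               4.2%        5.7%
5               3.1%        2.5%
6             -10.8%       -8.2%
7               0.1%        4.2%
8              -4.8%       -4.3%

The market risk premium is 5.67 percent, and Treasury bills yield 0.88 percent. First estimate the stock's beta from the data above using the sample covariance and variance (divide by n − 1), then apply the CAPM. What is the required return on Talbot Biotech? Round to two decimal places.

6.81%

Mean R_i = (-2.1 + 10.3 + 9.6 + 4.2 + 3.1 − 10.8 + 0.1 − 4.8) / 8 = 1.2000%
Mean R_m = (2.1 + 12.0 + 9.0 + 5.7 + 2.5 − 8.2 + 4.2 − 4.3) / 8 = 2.8750%
Σ(R_i − R̄_i)(R_m − R̄_m) = 319.3000  ⇒  Cov = 319.3000 / 7 = 45.6143
Σ(R_m − R̄_m)² = 305.3950  ⇒  Var(R_m) = 305.3950 / 7 = 43.6279
β = Cov / Var(R_m) = 45.6143 / 43.6279 = 1.0455
E(R) = R_f + β × MRP = 0.88% + 1.0455 × 5.67% = 6.81%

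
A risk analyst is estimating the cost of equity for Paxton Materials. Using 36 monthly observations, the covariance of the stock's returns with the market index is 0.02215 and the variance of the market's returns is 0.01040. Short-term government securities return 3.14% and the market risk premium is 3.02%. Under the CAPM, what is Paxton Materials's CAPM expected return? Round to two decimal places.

β = Cov(R_i, R_m) / Var(R_m) = 0.02215 / 0.01040 = 2.1298
E(R) = R_f + β × MRP = 3.14% + 2.1298 × 3.02% = 9.57%

9.57%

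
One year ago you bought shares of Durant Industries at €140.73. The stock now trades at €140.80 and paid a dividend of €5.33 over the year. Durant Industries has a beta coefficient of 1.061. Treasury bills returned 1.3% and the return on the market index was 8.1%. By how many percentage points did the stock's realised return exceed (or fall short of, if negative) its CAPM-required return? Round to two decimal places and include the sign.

-4.68%

Realised HPR = (P1 + D1 − P0) / P0 = (140.80 + 5.33 − 140.73) / 140.73 = 5.40 / 140.73 = 3.8371%
MRP = 8.1% − 1.3% = 6.80%
CAPM required = R_f + β·MRP = 1.3% + 1.061 × 6.8% = 8.5148%
α = realised − required = 3.8371% − 8.5148% = -4.68%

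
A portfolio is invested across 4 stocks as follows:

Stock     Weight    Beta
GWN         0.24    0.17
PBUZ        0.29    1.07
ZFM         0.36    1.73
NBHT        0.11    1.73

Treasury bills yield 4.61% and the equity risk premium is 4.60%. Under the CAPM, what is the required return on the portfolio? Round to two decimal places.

β_P = Σ w_i β_i = 0.24×0.17 + 0.29×1.07 + 0.36×1.73 + 0.11×1.73 = 1.1642
E(R_P) = R_f + β_P × MRP = 4.61% + 1.1642 × 4.60% = 9.97%

9.97%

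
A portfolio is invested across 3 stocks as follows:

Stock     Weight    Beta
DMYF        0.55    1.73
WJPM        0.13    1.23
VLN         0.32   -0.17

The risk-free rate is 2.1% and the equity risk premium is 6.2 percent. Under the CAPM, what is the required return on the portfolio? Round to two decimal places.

8.65%

β_P = Σ w_i β_i = 0.55×1.73 + 0.13×1.23 + 0.32×-0.17 = 1.0570
E(R_P) = R_f + β_P × MRP = 2.1% + 1.0570 × 6.2% = 8.65%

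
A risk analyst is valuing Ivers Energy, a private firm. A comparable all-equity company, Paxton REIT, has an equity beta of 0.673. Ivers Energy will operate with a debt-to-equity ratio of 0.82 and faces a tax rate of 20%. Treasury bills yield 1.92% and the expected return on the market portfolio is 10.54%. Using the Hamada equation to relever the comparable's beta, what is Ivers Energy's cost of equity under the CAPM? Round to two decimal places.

β_L = β_U × [1 + (1 − t)(D/E)] = 0.673 × [1 + (1 − 0.20) × 0.82]
    = 0.673 × [1 + 0.80 × 0.82] = 0.673 × 1.6560 = 1.1145
MRP = 10.54% − 1.92% = 8.62%
E(R) = R_f + β_L × MRP = 1.92% + 1.1145 × 8.62% = 11.53%

11.53%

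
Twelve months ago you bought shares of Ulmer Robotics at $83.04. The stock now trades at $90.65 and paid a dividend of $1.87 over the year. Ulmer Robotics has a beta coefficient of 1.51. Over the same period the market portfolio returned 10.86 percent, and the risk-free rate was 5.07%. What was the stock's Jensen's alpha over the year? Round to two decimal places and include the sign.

Realised HPR = (P1 + D1 − P0) / P0 = (90.65 + 1.87 − 83.04) / 83.04 = 9.48 / 83.04 = 11.4162%
MRP = 10.86% − 5.07% = 5.79%
CAPM required = R_f + β·MRP = 5.07% + 1.51 × 5.79% = 13.8129%
α = realised − required = 11.4162% − 13.8129% = -2.40%

-2.40%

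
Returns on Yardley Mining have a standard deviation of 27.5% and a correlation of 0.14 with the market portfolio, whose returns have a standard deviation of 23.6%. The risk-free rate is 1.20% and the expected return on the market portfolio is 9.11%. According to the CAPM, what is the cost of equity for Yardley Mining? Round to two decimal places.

β = ρ × σ_i / σ_m = 0.14 × 27.5% / 23.6% = 0.1631
MRP = 9.11% − 1.20% = 7.91%
E(R) = 1.20% + 0.1631 × 7.91% = 2.49%

2.49%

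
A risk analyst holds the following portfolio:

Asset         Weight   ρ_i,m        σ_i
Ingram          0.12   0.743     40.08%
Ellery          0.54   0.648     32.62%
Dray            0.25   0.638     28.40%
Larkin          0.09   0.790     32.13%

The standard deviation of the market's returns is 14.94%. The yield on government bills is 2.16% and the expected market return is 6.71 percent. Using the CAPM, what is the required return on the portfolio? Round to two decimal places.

β_Ingram = 0.743 × 40.08% / 14.94% = 1.9933
β_Ellery = 0.648 × 32.62% / 14.94% = 1.4148
β_Dray = 0.638 × 28.40% / 14.94% = 1.2128
β_Larkin = 0.790 × 32.13% / 14.94% = 1.6990
β_P = Σ w_i β_i = 0.12×1.9933 + 0.54×1.4148 + 0.25×1.2128 + 0.09×1.6990 = 1.4593
MRP = 6.71% − 2.16% = 4.55%
E(R_P) = R_f + β_P × MRP = 2.16% + 1.4593 × 4.55% = 8.80%

8.80%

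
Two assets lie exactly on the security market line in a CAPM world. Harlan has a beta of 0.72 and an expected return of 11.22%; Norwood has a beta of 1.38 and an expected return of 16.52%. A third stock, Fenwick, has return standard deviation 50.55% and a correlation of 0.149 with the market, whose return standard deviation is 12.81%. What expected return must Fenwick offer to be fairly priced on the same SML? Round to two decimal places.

10.16%

MRP = (16.52% − 11.22%) / (1.38 − 0.72) = 8.0303%
R_f = 11.22% − 0.72 × 8.0303% = 5.4382%
β_Fenwick = ρ·σ_i/σ_m = 0.149 × 50.55 / 12.81 = 0.5880
E(R_Fenwick) = R_f + β × MRP = 5.4382% + 0.5880 × 8.0303% = 10.16%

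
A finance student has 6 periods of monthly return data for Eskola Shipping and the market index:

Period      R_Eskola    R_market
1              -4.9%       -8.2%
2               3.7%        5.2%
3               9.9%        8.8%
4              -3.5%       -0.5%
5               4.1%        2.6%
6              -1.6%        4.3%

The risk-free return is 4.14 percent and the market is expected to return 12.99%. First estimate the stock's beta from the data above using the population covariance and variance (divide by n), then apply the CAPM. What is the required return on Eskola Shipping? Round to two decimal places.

11.14%

Mean R_i = (-4.9 + 3.7 + 9.9 − 3.5 + 4.1 − 1.6) / 6 = 1.2833%
Mean R_m = (-8.2 + 5.2 + 8.8 − 0.5 + 2.6 + 4.3) / 6 = 2.0333%
Σ(R_i − R̄_i)(R_m − R̄_m) = 136.4133  ⇒  Cov = 136.4133 / 6 = 22.7356
Σ(R_m − R̄_m)² = 172.4133  ⇒  Var(R_m) = 172.4133 / 6 = 28.7356
β = Cov / Var(R_m) = 22.7356 / 28.7356 = 0.7912
MRP = 12.99% − 4.14% = 8.85%
E(R) = R_f + β × MRP = 4.14% + 0.7912 × 8.85% = 11.14%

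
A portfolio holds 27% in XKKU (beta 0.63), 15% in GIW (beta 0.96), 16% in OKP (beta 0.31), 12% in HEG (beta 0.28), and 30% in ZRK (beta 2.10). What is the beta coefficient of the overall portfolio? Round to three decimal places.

β_P = Σ w_i β_i = 0.27×0.63 + 0.15×0.96 + 0.16×0.31 + 0.12×0.28 + 0.30×2.10 = 1.0273

1.027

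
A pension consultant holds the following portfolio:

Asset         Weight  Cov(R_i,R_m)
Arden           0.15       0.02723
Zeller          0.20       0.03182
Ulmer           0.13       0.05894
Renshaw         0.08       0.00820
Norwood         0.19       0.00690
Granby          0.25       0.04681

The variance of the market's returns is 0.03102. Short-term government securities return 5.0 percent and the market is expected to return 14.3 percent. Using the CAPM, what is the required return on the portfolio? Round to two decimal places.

14.53%

β_Arden = 0.02723 / 0.03102 = 0.8778
β_Zeller = 0.03182 / 0.03102 = 1.0258
β_Ulmer = 0.05894 / 0.03102 = 1.9001
β_Renshaw = 0.00820 / 0.03102 = 0.2643
β_Norwood = 0.00690 / 0.03102 = 0.2224
β_Granby = 0.04681 / 0.03102 = 1.5090
β_P = Σ w_i β_i = 0.15×0.8778 + 0.20×1.0258 + 0.13×1.9001 + 0.08×0.2643 + 0.19×0.2224 + 0.25×1.5090 = 1.0245
MRP = 14.3% − 5.0% = 9.30%
E(R_P) = R_f + β_P × MRP = 5.0% + 1.0245 × 9.3% = 14.53%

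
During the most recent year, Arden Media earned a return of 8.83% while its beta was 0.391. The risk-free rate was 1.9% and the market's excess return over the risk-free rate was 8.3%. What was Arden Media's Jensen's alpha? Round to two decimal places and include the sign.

CAPM benchmark = R_f + β(R_m − R_f) = 1.9% + 0.391 × 8.3% = 5.1453%
α = actual − benchmark = 8.83% − 5.1453% = +3.68%

+3.68%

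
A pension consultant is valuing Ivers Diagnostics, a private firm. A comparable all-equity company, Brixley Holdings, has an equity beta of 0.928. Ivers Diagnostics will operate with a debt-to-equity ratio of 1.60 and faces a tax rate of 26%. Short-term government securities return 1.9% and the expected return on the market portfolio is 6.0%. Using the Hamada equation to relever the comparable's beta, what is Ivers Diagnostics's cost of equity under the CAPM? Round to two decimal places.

10.21%

β_L = β_U × [1 + (1 − t)(D/E)] = 0.928 × [1 + (1 − 0.26) × 1.60]
    = 0.928 × [1 + 0.74 × 1.60] = 0.928 × 2.1840 = 2.0268
MRP = 6.0% − 1.9% = 4.10%
E(R) = R_f + β_L × MRP = 1.9% + 2.0268 × 4.1% = 10.21%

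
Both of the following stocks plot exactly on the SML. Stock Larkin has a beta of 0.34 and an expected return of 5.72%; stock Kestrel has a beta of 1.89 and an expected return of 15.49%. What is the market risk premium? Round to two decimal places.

Both satisfy E(R) = R_f + β·MRP, so the slope of the SML is
MRP = (15.49% − 5.72%) / (1.89 − 0.34) = 9.77% / 1.55 = 6.3032%

6.30%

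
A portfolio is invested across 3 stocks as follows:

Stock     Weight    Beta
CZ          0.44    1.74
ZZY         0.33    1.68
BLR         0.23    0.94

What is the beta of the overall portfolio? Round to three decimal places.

β_P = Σ w_i β_i = 0.44×1.74 + 0.33×1.68 + 0.23×0.94 = 1.5362

1.536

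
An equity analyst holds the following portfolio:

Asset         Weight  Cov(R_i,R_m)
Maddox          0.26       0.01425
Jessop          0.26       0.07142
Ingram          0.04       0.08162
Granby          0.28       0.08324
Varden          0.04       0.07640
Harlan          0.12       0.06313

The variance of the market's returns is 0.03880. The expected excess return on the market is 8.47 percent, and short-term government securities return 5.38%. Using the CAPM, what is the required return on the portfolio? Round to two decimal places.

β_Maddox = 0.01425 / 0.03880 = 0.3673
β_Jessop = 0.07142 / 0.03880 = 1.8407
β_Ingram = 0.08162 / 0.03880 = 2.1036
β_Granby = 0.08324 / 0.03880 = 2.1454
β_Varden = 0.07640 / 0.03880 = 1.9691
β_Harlan = 0.06313 / 0.03880 = 1.6271
β_P = Σ w_i β_i = 0.26×0.3673 + 0.26×1.8407 + 0.04×2.1036 + 0.28×2.1454 + 0.04×1.9691 + 0.12×1.6271 = 1.5330
E(R_P) = R_f + β_P × MRP = 5.38% + 1.5330 × 8.47% = 18.36%

18.36%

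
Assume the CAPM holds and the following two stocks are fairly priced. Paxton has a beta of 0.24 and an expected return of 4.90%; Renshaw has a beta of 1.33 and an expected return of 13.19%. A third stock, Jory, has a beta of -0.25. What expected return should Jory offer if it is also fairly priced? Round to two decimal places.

1.17%

MRP (SML slope) = (13.19% − 4.90%) / (1.33 − 0.24) = 8.29% / 1.09 = 7.6055%
R_f (intercept) = 4.90% − 0.24 × 7.6055% = 3.0747%
E(R_Jory) = R_f + β × MRP = 3.0747% + -0.25 × 7.6055% = 1.17%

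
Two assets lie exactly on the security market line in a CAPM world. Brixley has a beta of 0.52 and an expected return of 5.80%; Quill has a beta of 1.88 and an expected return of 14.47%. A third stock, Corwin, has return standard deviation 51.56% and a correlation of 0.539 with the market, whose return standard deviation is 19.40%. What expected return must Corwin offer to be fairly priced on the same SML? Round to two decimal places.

MRP = (14.47% − 5.80%) / (1.88 − 0.52) = 6.3750%
R_f = 5.80% − 0.52 × 6.3750% = 2.4850%
β_Corwin = ρ·σ_i/σ_m = 0.539 × 51.56 / 19.40 = 1.4325
E(R_Corwin) = R_f + β × MRP = 2.4850% + 1.4325 × 6.3750% = 11.62%

11.62%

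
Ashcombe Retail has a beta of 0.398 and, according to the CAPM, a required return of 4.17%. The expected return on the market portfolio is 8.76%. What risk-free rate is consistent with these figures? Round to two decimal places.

1.14%

E(R) = R_f + β(E(R_m) − R_f) = R_f(1 − β) + β·E(R_m)
4.17% = R_f × (1 − 0.398) + 0.398 × 8.76%
4.17% = R_f × 0.602 + 3.48648%
R_f = (4.17% − 3.48648%) / 0.602 = 1.14%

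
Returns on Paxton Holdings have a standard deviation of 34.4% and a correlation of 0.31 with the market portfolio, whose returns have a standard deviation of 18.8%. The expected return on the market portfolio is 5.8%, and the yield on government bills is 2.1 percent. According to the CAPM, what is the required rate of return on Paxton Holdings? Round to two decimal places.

4.20%

β = ρ × σ_i / σ_m = 0.31 × 34.4% / 18.8% = 0.5672
MRP = 5.8% − 2.1% = 3.70%
E(R) = 2.1% + 0.5672 × 3.7% = 4.20%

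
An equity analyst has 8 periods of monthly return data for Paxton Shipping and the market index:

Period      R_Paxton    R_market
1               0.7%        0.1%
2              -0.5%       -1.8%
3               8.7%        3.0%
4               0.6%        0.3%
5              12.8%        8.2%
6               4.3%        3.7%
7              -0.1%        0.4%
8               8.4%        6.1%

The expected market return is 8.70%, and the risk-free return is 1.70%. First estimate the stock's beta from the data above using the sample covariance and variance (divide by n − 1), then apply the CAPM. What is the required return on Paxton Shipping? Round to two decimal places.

Mean R_i = (0.7 − 0.5 + 8.7 + 0.6 + 12.8 + 4.3 − 0.1 + 8.4) / 8 = 4.3625%
Mean R_m = (0.1 − 1.8 + 3.0 + 0.3 + 8.2 + 3.7 + 0.4 + 6.1) / 8 = 2.5000%
Σ(R_i − R̄_i)(R_m − R̄_m) = 112.0700  ⇒  Cov = 112.0700 / 7 = 16.0100
Σ(R_m − R̄_m)² = 80.6400  ⇒  Var(R_m) = 80.6400 / 7 = 11.5200
β = Cov / Var(R_m) = 16.0100 / 11.5200 = 1.3898
MRP = 8.70% − 1.70% = 7.00%
E(R) = R_f + β × MRP = 1.70% + 1.3898 × 7.00% = 11.43%

11.43%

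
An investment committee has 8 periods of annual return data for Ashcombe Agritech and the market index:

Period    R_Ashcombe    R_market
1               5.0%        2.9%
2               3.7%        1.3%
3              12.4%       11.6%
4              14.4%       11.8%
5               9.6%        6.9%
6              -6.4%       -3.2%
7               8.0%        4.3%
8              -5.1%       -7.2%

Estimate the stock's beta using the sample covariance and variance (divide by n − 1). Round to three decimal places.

1.103

Mean R_i = (5.0 + 3.7 + 12.4 + 14.4 + 9.6 − 6.4 + 8.0 − 5.1) / 8 = 5.2000%
Mean R_m = (2.9 + 1.3 + 11.6 + 11.8 + 6.9 − 3.2 + 4.3 − 7.2) / 8 = 3.5500%
Σ(R_i − R̄_i)(R_m − R̄_m) = 343.2300  ⇒  Cov = 343.2300 / 7 = 49.0329
Σ(R_m − R̄_m)² = 311.2600  ⇒  Var(R_m) = 311.2600 / 7 = 44.4657
β = Cov / Var(R_m) = 49.0329 / 44.4657 = 1.1027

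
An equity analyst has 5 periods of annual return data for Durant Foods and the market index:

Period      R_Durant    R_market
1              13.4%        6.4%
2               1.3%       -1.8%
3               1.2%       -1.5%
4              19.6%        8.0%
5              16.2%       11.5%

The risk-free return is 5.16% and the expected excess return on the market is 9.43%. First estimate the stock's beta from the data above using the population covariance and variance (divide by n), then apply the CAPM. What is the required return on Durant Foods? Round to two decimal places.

Mean R_i = (13.4 + 1.3 + 1.2 + 19.6 + 16.2) / 5 = 10.3400%
Mean R_m = (6.4 − 1.8 − 1.5 + 8.0 + 11.5) / 5 = 4.5200%
Σ(R_i − R̄_i)(R_m − R̄_m) = 191.0360  ⇒  Cov = 191.0360 / 5 = 38.2072
Σ(R_m − R̄_m)² = 140.5480  ⇒  Var(R_m) = 140.5480 / 5 = 28.1096
β = Cov / Var(R_m) = 38.2072 / 28.1096 = 1.3592
E(R) = R_f + β × MRP = 5.16% + 1.3592 × 9.43% = 17.98%

17.98%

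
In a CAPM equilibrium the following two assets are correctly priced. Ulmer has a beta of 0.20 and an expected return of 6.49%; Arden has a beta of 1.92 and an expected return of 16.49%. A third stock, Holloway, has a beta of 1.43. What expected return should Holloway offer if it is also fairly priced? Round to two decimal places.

MRP (SML slope) = (16.49% − 6.49%) / (1.92 − 0.20) = 10.00% / 1.72 = 5.8140%
R_f (intercept) = 6.49% − 0.20 × 5.8140% = 5.3272%
E(R_Holloway) = R_f + β × MRP = 5.3272% + 1.43 × 5.8140% = 13.64%

13.64%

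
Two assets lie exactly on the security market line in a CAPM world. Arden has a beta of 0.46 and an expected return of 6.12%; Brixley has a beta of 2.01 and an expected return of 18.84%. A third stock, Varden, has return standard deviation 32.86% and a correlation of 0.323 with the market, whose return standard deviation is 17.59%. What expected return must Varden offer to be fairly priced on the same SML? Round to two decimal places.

MRP = (18.84% − 6.12%) / (2.01 − 0.46) = 8.2065%
R_f = 6.12% − 0.46 × 8.2065% = 2.3450%
β_Varden = ρ·σ_i/σ_m = 0.323 × 32.86 / 17.59 = 0.6034
E(R_Varden) = R_f + β × MRP = 2.3450% + 0.6034 × 8.2065% = 7.30%

7.30%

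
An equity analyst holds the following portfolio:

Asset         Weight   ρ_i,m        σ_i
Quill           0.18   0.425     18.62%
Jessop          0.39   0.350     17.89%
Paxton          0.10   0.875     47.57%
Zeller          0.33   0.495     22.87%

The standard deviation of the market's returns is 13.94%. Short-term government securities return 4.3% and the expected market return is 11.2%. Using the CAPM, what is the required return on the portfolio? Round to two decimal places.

β_Quill = 0.425 × 18.62% / 13.94% = 0.5677
β_Jessop = 0.350 × 17.89% / 13.94% = 0.4492
β_Paxton = 0.875 × 47.57% / 13.94% = 2.9859
β_Zeller = 0.495 × 22.87% / 13.94% = 0.8121
β_P = Σ w_i β_i = 0.18×0.5677 + 0.39×0.4492 + 0.10×2.9859 + 0.33×0.8121 = 0.8440
MRP = 11.2% − 4.3% = 6.90%
E(R_P) = R_f + β_P × MRP = 4.3% + 0.8440 × 6.9% = 10.12%

10.12%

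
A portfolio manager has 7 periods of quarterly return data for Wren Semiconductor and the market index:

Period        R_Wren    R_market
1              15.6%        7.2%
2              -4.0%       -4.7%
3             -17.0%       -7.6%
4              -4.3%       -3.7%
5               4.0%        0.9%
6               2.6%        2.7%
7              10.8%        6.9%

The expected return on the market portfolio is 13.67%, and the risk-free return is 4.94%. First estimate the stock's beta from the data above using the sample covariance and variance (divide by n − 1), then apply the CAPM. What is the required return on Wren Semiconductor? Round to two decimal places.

Mean R_i = (15.6 − 4.0 − 17.0 − 4.3 + 4.0 + 2.6 + 10.8) / 7 = 1.1000%
Mean R_m = (7.2 − 4.7 − 7.6 − 3.7 + 0.9 + 2.7 + 6.9) / 7 = 0.2429%
Σ(R_i − R̄_i)(R_m − R̄_m) = 359.5000  ⇒  Cov = 359.5000 / 6 = 59.9167
Σ(R_m − R̄_m)² = 200.6771  ⇒  Var(R_m) = 200.6771 / 6 = 33.4462
β = Cov / Var(R_m) = 59.9167 / 33.4462 = 1.7914
MRP = 13.67% − 4.94% = 8.73%
E(R) = R_f + β × MRP = 4.94% + 1.7914 × 8.73% = 20.58%

20.58%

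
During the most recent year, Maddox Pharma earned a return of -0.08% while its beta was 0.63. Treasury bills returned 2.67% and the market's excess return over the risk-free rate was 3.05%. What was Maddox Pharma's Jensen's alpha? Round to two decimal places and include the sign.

CAPM benchmark = R_f + β(R_m − R_f) = 2.67% + 0.63 × 3.05% = 4.5915%
α = actual − benchmark = -0.08% − 4.5915% = -4.67%

-4.67%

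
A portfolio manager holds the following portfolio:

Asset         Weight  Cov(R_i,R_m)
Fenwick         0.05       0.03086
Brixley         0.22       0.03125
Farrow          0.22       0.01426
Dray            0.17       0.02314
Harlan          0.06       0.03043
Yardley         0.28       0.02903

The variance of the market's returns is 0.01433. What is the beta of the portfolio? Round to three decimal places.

1.776

β_Fenwick = 0.03086 / 0.01433 = 2.1535
β_Brixley = 0.03125 / 0.01433 = 2.1807
β_Farrow = 0.01426 / 0.01433 = 0.9951
β_Dray = 0.02314 / 0.01433 = 1.6148
β_Harlan = 0.03043 / 0.01433 = 2.1235
β_Yardley = 0.02903 / 0.01433 = 2.0258
β_P = Σ w_i β_i = 0.05×2.1535 + 0.22×2.1807 + 0.22×0.9951 + 0.17×1.6148 + 0.06×2.1235 + 0.28×2.0258 = 1.7755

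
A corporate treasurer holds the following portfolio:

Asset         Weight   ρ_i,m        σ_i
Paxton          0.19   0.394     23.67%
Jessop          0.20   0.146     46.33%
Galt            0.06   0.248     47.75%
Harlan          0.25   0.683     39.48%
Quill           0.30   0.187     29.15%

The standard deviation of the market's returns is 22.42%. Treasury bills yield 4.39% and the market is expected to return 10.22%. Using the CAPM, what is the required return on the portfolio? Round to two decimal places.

β_Paxton = 0.394 × 23.67% / 22.42% = 0.4160
β_Jessop = 0.146 × 46.33% / 22.42% = 0.3017
β_Galt = 0.248 × 47.75% / 22.42% = 0.5282
β_Harlan = 0.683 × 39.48% / 22.42% = 1.2027
β_Quill = 0.187 × 29.15% / 22.42% = 0.2431
β_P = Σ w_i β_i = 0.19×0.4160 + 0.20×0.3017 + 0.06×0.5282 + 0.25×1.2027 + 0.30×0.2431 = 0.5447
MRP = 10.22% − 4.39% = 5.83%
E(R_P) = R_f + β_P × MRP = 4.39% + 0.5447 × 5.83% = 7.57%

7.57%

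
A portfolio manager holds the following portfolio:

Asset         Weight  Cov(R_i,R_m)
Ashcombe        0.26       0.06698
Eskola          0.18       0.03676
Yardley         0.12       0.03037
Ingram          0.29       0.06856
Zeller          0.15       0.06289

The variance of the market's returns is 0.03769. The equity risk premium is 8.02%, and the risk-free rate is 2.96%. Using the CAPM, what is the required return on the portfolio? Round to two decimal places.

β_Ashcombe = 0.06698 / 0.03769 = 1.7771
β_Eskola = 0.03676 / 0.03769 = 0.9753
β_Yardley = 0.03037 / 0.03769 = 0.8058
β_Ingram = 0.06856 / 0.03769 = 1.8191
β_Zeller = 0.06289 / 0.03769 = 1.6686
β_P = Σ w_i β_i = 0.26×1.7771 + 0.18×0.9753 + 0.12×0.8058 + 0.29×1.8191 + 0.15×1.6686 = 1.5121
E(R_P) = R_f + β_P × MRP = 2.96% + 1.5121 × 8.02% = 15.09%

15.09%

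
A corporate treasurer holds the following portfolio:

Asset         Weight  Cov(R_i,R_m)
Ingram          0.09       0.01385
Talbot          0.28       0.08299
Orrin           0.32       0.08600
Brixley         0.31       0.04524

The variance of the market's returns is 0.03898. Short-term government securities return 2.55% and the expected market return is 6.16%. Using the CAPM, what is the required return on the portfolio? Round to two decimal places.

8.66%

β_Ingram = 0.01385 / 0.03898 = 0.3553
β_Talbot = 0.08299 / 0.03898 = 2.1290
β_Orrin = 0.08600 / 0.03898 = 2.2063
β_Brixley = 0.04524 / 0.03898 = 1.1606
β_P = Σ w_i β_i = 0.09×0.3553 + 0.28×2.1290 + 0.32×2.2063 + 0.31×1.1606 = 1.6939
MRP = 6.16% − 2.55% = 3.61%
E(R_P) = R_f + β_P × MRP = 2.55% + 1.6939 × 3.61% = 8.66%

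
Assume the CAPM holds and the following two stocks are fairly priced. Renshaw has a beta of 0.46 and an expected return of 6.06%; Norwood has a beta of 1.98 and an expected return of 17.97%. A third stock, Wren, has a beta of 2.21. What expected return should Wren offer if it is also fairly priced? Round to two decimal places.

MRP (SML slope) = (17.97% − 6.06%) / (1.98 − 0.46) = 11.91% / 1.52 = 7.8355%
R_f (intercept) = 6.06% − 0.46 × 7.8355% = 2.4557%
E(R_Wren) = R_f + β × MRP = 2.4557% + 2.21 × 7.8355% = 19.77%

19.77%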